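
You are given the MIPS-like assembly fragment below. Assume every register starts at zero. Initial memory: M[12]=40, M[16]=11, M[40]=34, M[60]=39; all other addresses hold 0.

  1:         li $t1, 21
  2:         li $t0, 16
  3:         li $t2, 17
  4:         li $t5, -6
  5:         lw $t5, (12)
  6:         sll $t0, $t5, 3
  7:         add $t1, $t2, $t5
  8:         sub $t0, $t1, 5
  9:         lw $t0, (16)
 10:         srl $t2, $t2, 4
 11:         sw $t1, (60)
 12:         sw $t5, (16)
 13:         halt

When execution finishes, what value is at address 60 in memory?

57

li $t1, 21 → $t1=21
li $t0, 16 → $t0=16
li $t2, 17 → $t2=17
li $t5, -6 → $t5=-6
lw $t5, (12) → $t5=M[12]=40
sll $t0, $t5, 3 → $t0=40<<3=320
add $t1, $t2, $t5 → $t1=17+40=57
sub $t0, $t1, 5 → $t0=57-5=52
lw $t0, (16) → $t0=M[16]=11
srl $t2, $t2, 4 → $t2=17>>4=1
sw $t1, (60) → M[60]=57
sw $t5, (16) → M[16]=40
halt.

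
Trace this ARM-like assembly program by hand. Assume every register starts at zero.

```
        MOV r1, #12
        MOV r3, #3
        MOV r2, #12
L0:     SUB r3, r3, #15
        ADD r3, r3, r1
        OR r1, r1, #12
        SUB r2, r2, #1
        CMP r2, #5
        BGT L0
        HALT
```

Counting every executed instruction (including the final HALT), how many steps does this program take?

r1=12
r3=3
r2=12
r3=3-15=-12
r3=(-12)+12=0
r1=12|12=12
r2=12-1=11
CMP r2, #5  (cmp 11,5)
BGT L0: taken
r3=0-15=-15
r3=(-15)+12=-3
r1=12|12=12
r2=11-1=10
CMP r2, #5  (cmp 10,5)
BGT L0: taken
r3=(-3)-15=-18
r3=(-18)+12=-6
r1=12|12=12
r2=10-1=9
CMP r2, #5  (cmp 9,5)
BGT L0: taken
r3=(-6)-15=-21
r3=(-21)+12=-9
r1=12|12=12
r2=9-1=8
CMP r2, #5  (cmp 8,5)
BGT L0: taken
r3=(-9)-15=-24
r3=(-24)+12=-12
r1=12|12=12
r2=8-1=7
CMP r2, #5  (cmp 7,5)
BGT L0: taken
r3=(-12)-15=-27
r3=(-27)+12=-15
r1=12|12=12
r2=7-1=6
CMP r2, #5  (cmp 6,5)
BGT L0: taken
r3=(-15)-15=-30
r3=(-30)+12=-18
r1=12|12=12
r2=6-1=5
CMP r2, #5  (cmp 5,5)
BGT L0: not taken
halt.
Total executed instructions: 46.

46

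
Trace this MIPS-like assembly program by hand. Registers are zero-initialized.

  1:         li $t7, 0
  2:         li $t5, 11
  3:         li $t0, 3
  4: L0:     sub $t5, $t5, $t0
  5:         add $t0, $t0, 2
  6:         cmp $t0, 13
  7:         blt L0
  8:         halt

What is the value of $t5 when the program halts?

$t7=0
$t5=11
$t0=3
$t5=11-3=8
$t0=3+2=5
cmp $t0, 13  (cmp 5,13)
blt L0: taken
$t5=8-5=3
$t0=5+2=7
cmp $t0, 13  (cmp 7,13)
blt L0: taken
$t5=3-7=-4
$t0=7+2=9
cmp $t0, 13  (cmp 9,13)
blt L0: taken
$t5=(-4)-9=-13
$t0=9+2=11
cmp $t0, 13  (cmp 11,13)
blt L0: taken
$t5=(-13)-11=-24
$t0=11+2=13
cmp $t0, 13  (cmp 13,13)
blt L0: not taken
halt.

-24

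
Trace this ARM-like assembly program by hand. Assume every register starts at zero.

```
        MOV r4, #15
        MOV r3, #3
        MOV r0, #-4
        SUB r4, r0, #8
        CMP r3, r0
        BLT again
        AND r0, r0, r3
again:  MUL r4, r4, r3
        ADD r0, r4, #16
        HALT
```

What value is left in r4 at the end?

-36

MOV r4, #15 → r4=15
MOV r3, #3 → r3=3
MOV r0, #-4 → r0=-4
SUB r4, r0, #8 → r4=(-4)-8=-12
CMP r3, r0  (cmp 3,-4)
BLT again: not taken
AND r0, r0, r3 → r0=(-4)&3=0
MUL r4, r4, r3 → r4=(-12)*3=-36
ADD r0, r4, #16 → r0=(-36)+16=-20
halt.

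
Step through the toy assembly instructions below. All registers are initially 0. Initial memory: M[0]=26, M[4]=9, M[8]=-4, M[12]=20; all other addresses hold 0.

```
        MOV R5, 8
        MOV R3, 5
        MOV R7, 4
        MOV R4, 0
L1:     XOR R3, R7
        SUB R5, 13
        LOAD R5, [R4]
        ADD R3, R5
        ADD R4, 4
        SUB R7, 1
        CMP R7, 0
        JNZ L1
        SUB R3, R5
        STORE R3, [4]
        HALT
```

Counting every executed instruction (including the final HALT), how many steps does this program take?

MOV R5, 8 → R5=8
MOV R3, 5 → R3=5
MOV R7, 4 → R7=4
MOV R4, 0 → R4=0
XOR R3, R7 → R3=5^4=1
SUB R5, 13 → R5=8-13=-5
LOAD R5, [R4] → R5=M[0]=26
ADD R3, R5 → R3=1+26=27
ADD R4, 4 → R4=0+4=4
SUB R7, 1 → R7=4-1=3
CMP R7, 0  (cmp 3,0)
JNZ L1: taken
XOR R3, R7 → R3=27^3=24
SUB R5, 13 → R5=26-13=13
LOAD R5, [R4] → R5=M[4]=9
ADD R3, R5 → R3=24+9=33
ADD R4, 4 → R4=4+4=8
SUB R7, 1 → R7=3-1=2
CMP R7, 0  (cmp 2,0)
JNZ L1: taken
XOR R3, R7 → R3=33^2=35
SUB R5, 13 → R5=9-13=-4
LOAD R5, [R4] → R5=M[8]=-4
ADD R3, R5 → R3=35+(-4)=31
ADD R4, 4 → R4=8+4=12
SUB R7, 1 → R7=2-1=1
CMP R7, 0  (cmp 1,0)
JNZ L1: taken
XOR R3, R7 → R3=31^1=30
SUB R5, 13 → R5=(-4)-13=-17
LOAD R5, [R4] → R5=M[12]=20
ADD R3, R5 → R3=30+20=50
ADD R4, 4 → R4=12+4=16
SUB R7, 1 → R7=1-1=0
CMP R7, 0  (cmp 0,0)
JNZ L1: not taken
SUB R3, R5 → R3=50-20=30
STORE R3, [4] → M[4]=30
halt.
Total executed instructions: 39.

39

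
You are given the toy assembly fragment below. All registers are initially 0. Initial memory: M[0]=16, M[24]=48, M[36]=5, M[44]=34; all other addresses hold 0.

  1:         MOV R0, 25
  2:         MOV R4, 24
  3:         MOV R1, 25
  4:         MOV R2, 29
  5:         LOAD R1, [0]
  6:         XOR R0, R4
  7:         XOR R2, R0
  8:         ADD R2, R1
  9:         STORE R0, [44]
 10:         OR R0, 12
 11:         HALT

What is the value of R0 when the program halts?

13

MOV R0, 25 → R0=25
MOV R4, 24 → R4=24
MOV R1, 25 → R1=25
MOV R2, 29 → R2=29
LOAD R1, [0] → R1=M[0]=16
XOR R0, R4 → R0=25^24=1
XOR R2, R0 → R2=29^1=28
ADD R2, R1 → R2=28+16=44
STORE R0, [44] → M[44]=1
OR R0, 12 → R0=1|12=13
halt.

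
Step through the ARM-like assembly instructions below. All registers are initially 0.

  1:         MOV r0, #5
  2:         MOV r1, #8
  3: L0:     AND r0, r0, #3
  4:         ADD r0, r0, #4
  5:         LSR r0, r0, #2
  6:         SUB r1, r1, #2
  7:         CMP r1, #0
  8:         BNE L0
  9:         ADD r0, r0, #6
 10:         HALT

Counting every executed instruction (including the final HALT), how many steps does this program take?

28

r0=5
r1=8
r0=5&3=1
r0=1+4=5
r0=5>>2=1
r1=8-2=6
CMP r1, #0  (cmp 6,0)
BNE L0: taken
r0=1&3=1
r0=1+4=5
r0=5>>2=1
r1=6-2=4
CMP r1, #0  (cmp 4,0)
BNE L0: taken
r0=1&3=1
r0=1+4=5
r0=5>>2=1
r1=4-2=2
CMP r1, #0  (cmp 2,0)
BNE L0: taken
r0=1&3=1
r0=1+4=5
r0=5>>2=1
r1=2-2=0
CMP r1, #0  (cmp 0,0)
BNE L0: not taken
r0=1+6=7
halt.
Total executed instructions: 28.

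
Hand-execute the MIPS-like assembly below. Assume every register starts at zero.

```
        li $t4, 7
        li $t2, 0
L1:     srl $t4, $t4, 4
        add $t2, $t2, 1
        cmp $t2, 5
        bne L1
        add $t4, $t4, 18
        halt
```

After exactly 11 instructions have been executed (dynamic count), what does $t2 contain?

after li $t4, 7: $t4=7
after li $t2, 0: $t2=0
after srl $t4, $t4, 4: $t4=7>>4=0
after add $t2, $t2, 1: $t2=0+1=1
cmp $t2, 5  (cmp 1,5)
bne L1: taken
after srl $t4, $t4, 4: $t4=0>>4=0
after add $t2, $t2, 1: $t2=1+1=2
cmp $t2, 5  (cmp 2,5)
bne L1: taken
after srl $t4, $t4, 4: $t4=0>>4=0
After step 11: $t2 = 2.

2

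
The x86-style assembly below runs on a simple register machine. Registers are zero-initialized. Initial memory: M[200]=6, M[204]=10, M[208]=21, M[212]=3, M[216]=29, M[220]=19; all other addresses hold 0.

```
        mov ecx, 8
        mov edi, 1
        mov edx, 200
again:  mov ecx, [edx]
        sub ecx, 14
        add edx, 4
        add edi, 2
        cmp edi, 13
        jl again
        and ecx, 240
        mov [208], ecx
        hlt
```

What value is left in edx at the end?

ecx=8
edi=1
edx=200
ecx=M[200]=6
ecx=6-14=-8
edx=200+4=204
edi=1+2=3
cmp edi, 13  (cmp 3,13)
jl again: taken
ecx=M[204]=10
ecx=10-14=-4
edx=204+4=208
edi=3+2=5
cmp edi, 13  (cmp 5,13)
jl again: taken
ecx=M[208]=21
ecx=21-14=7
edx=208+4=212
edi=5+2=7
cmp edi, 13  (cmp 7,13)
jl again: taken
ecx=M[212]=3
ecx=3-14=-11
edx=212+4=216
edi=7+2=9
cmp edi, 13  (cmp 9,13)
jl again: taken
ecx=M[216]=29
ecx=29-14=15
edx=216+4=220
edi=9+2=11
cmp edi, 13  (cmp 11,13)
jl again: taken
ecx=M[220]=19
ecx=19-14=5
edx=220+4=224
edi=11+2=13
cmp edi, 13  (cmp 13,13)
jl again: not taken
ecx=5&240=0
mov [208], ecx → M[208]=0
halt.

224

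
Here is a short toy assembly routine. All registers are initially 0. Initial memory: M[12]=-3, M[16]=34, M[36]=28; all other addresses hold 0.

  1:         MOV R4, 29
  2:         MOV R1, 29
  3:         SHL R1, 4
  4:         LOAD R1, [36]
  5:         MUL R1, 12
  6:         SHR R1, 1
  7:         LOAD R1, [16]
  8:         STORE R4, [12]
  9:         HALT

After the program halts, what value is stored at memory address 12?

after MOV R4, 29: R4=29
after MOV R1, 29: R1=29
after SHL R1, 4: R1=29<<4=464
after LOAD R1, [36]: R1=M[36]=28
after MUL R1, 12: R1=28*12=336
after SHR R1, 1: R1=336>>1=168
after LOAD R1, [16]: R1=M[16]=34
STORE R4, [12] → M[12]=29
halt.

29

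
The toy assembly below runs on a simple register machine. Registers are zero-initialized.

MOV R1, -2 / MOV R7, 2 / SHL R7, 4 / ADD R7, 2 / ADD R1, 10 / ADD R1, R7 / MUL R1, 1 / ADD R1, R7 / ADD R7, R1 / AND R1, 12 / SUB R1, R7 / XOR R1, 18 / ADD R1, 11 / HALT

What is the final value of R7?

110

after MOV R1, -2: R1=-2
after MOV R7, 2: R7=2
after SHL R7, 4: R7=2<<4=32
after ADD R7, 2: R7=32+2=34
after ADD R1, 10: R1=(-2)+10=8
after ADD R1, R7: R1=8+34=42
after MUL R1, 1: R1=42*1=42
after ADD R1, R7: R1=42+34=76
after ADD R7, R1: R7=34+76=110
after AND R1, 12: R1=76&12=12
after SUB R1, R7: R1=12-110=-98
after XOR R1, 18: R1=(-98)^18=-116
after ADD R1, 11: R1=(-116)+11=-105
halt.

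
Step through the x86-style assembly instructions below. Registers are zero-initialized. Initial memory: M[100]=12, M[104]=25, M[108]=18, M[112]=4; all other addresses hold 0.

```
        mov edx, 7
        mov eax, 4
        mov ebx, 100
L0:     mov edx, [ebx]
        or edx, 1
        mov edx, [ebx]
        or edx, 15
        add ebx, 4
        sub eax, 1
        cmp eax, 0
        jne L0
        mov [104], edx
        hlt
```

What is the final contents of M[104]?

after mov edx, 7: edx=7
after mov eax, 4: eax=4
after mov ebx, 100: ebx=100
after mov edx, [ebx]: edx=M[100]=12
after or edx, 1: edx=12|1=13
after mov edx, [ebx]: edx=M[100]=12
after or edx, 15: edx=12|15=15
after add ebx, 4: ebx=100+4=104
after sub eax, 1: eax=4-1=3
cmp eax, 0  (cmp 3,0)
jne L0: taken
after mov edx, [ebx]: edx=M[104]=25
after or edx, 1: edx=25|1=25
after mov edx, [ebx]: edx=M[104]=25
after or edx, 15: edx=25|15=31
after add ebx, 4: ebx=104+4=108
after sub eax, 1: eax=3-1=2
cmp eax, 0  (cmp 2,0)
jne L0: taken
after mov edx, [ebx]: edx=M[108]=18
after or edx, 1: edx=18|1=19
after mov edx, [ebx]: edx=M[108]=18
after or edx, 15: edx=18|15=31
after add ebx, 4: ebx=108+4=112
after sub eax, 1: eax=2-1=1
cmp eax, 0  (cmp 1,0)
jne L0: taken
after mov edx, [ebx]: edx=M[112]=4
after or edx, 1: edx=4|1=5
after mov edx, [ebx]: edx=M[112]=4
after or edx, 15: edx=4|15=15
after add ebx, 4: ebx=112+4=116
after sub eax, 1: eax=1-1=0
cmp eax, 0  (cmp 0,0)
jne L0: not taken
mov [104], edx → M[104]=15
halt.

15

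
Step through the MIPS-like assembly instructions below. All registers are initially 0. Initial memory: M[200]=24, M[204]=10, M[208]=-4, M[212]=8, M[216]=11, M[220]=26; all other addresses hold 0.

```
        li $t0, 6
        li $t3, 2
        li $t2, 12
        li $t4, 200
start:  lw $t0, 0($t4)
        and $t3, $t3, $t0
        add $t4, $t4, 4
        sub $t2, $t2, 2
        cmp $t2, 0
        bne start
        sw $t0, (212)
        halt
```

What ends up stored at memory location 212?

after li $t0, 6: $t0=6
after li $t3, 2: $t3=2
after li $t2, 12: $t2=12
after li $t4, 200: $t4=200
after lw $t0, 0($t4): $t0=M[200]=24
after and $t3, $t3, $t0: $t3=2&24=0
after add $t4, $t4, 4: $t4=200+4=204
after sub $t2, $t2, 2: $t2=12-2=10
cmp $t2, 0  (cmp 10,0)
bne start: taken
after lw $t0, 0($t4): $t0=M[204]=10
after and $t3, $t3, $t0: $t3=0&10=0
after add $t4, $t4, 4: $t4=204+4=208
after sub $t2, $t2, 2: $t2=10-2=8
cmp $t2, 0  (cmp 8,0)
bne start: taken
after lw $t0, 0($t4): $t0=M[208]=-4
after and $t3, $t3, $t0: $t3=0&(-4)=0
after add $t4, $t4, 4: $t4=208+4=212
after sub $t2, $t2, 2: $t2=8-2=6
cmp $t2, 0  (cmp 6,0)
bne start: taken
after lw $t0, 0($t4): $t0=M[212]=8
after and $t3, $t3, $t0: $t3=0&8=0
after add $t4, $t4, 4: $t4=212+4=216
after sub $t2, $t2, 2: $t2=6-2=4
cmp $t2, 0  (cmp 4,0)
bne start: taken
after lw $t0, 0($t4): $t0=M[216]=11
after and $t3, $t3, $t0: $t3=0&11=0
after add $t4, $t4, 4: $t4=216+4=220
after sub $t2, $t2, 2: $t2=4-2=2
cmp $t2, 0  (cmp 2,0)
bne start: taken
after lw $t0, 0($t4): $t0=M[220]=26
after and $t3, $t3, $t0: $t3=0&26=0
after add $t4, $t4, 4: $t4=220+4=224
after sub $t2, $t2, 2: $t2=2-2=0
cmp $t2, 0  (cmp 0,0)
bne start: not taken
sw $t0, (212) → M[212]=26
halt.

26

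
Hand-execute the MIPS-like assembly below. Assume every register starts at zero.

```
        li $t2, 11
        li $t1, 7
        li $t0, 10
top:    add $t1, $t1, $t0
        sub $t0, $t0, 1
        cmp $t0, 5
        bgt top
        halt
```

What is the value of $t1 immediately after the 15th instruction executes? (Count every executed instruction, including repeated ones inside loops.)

li $t2, 11 → $t2=11
li $t1, 7 → $t1=7
li $t0, 10 → $t0=10
add $t1, $t1, $t0 → $t1=7+10=17
sub $t0, $t0, 1 → $t0=10-1=9
cmp $t0, 5  (cmp 9,5)
bgt top: taken
add $t1, $t1, $t0 → $t1=17+9=26
sub $t0, $t0, 1 → $t0=9-1=8
cmp $t0, 5  (cmp 8,5)
bgt top: taken
add $t1, $t1, $t0 → $t1=26+8=34
sub $t0, $t0, 1 → $t0=8-1=7
cmp $t0, 5  (cmp 7,5)
bgt top: taken
After step 15: $t1 = 34.

34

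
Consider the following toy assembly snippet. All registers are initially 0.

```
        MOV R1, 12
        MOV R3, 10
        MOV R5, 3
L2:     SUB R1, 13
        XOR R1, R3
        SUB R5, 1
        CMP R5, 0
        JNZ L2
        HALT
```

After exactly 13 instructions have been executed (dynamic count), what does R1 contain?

-30

after MOV R1, 12: R1=12
after MOV R3, 10: R3=10
after MOV R5, 3: R5=3
after SUB R1, 13: R1=12-13=-1
after XOR R1, R3: R1=(-1)^10=-11
after SUB R5, 1: R5=3-1=2
CMP R5, 0  (cmp 2,0)
JNZ L2: taken
after SUB R1, 13: R1=(-11)-13=-24
after XOR R1, R3: R1=(-24)^10=-30
after SUB R5, 1: R5=2-1=1
CMP R5, 0  (cmp 1,0)
JNZ L2: taken
After step 13: R1 = -30.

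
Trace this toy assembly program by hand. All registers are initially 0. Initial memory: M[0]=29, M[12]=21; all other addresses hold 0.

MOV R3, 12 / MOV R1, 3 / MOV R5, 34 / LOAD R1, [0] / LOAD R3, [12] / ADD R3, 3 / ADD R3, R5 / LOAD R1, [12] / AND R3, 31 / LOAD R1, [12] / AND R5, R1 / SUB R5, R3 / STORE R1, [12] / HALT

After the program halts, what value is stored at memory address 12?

MOV R3, 12 → R3=12
MOV R1, 3 → R1=3
MOV R5, 34 → R5=34
LOAD R1, [0] → R1=M[0]=29
LOAD R3, [12] → R3=M[12]=21
ADD R3, 3 → R3=21+3=24
ADD R3, R5 → R3=24+34=58
LOAD R1, [12] → R1=M[12]=21
AND R3, 31 → R3=58&31=26
LOAD R1, [12] → R1=M[12]=21
AND R5, R1 → R5=34&21=0
SUB R5, R3 → R5=0-26=-26
STORE R1, [12] → M[12]=21
halt.

21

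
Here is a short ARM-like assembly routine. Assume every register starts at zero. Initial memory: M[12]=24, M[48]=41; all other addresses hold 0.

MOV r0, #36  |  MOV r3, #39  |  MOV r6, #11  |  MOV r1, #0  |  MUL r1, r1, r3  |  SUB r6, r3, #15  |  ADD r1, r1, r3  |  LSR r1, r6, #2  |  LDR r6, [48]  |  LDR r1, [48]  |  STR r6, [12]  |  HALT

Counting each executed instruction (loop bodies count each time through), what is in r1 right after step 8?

MOV r0, #36 → r0=36
MOV r3, #39 → r3=39
MOV r6, #11 → r6=11
MOV r1, #0 → r1=0
MUL r1, r1, r3 → r1=0*39=0
SUB r6, r3, #15 → r6=39-15=24
ADD r1, r1, r3 → r1=0+39=39
LSR r1, r6, #2 → r1=24>>2=6
After step 8: r1 = 6.

6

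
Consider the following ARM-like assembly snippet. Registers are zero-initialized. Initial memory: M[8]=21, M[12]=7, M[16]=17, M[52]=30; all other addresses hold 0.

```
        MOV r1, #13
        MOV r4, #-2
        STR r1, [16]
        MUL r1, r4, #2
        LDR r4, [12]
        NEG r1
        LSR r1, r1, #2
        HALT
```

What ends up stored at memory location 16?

MOV r1, #13 → r1=13
MOV r4, #-2 → r4=-2
STR r1, [16] → M[16]=13
MUL r1, r4, #2 → r1=(-2)*2=-4
LDR r4, [12] → r4=M[12]=7
NEG r1 → r1=-(-4)=4
LSR r1, r1, #2 → r1=4>>2=1
halt.

13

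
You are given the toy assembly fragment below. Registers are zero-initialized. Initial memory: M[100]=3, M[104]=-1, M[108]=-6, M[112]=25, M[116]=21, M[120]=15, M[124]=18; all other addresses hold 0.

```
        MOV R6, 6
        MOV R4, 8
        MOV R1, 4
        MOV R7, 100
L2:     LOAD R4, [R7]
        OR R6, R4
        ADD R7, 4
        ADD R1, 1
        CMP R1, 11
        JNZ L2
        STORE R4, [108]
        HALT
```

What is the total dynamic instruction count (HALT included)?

R6=6
R4=8
R1=4
R7=100
R4=M[100]=3
R6=6|3=7
R7=100+4=104
R1=4+1=5
CMP R1, 11  (cmp 5,11)
JNZ L2: taken
R4=M[104]=-1
R6=7|(-1)=-1
R7=104+4=108
R1=5+1=6
CMP R1, 11  (cmp 6,11)
JNZ L2: taken
R4=M[108]=-6
R6=(-1)|(-6)=-1
R7=108+4=112
R1=6+1=7
CMP R1, 11  (cmp 7,11)
JNZ L2: taken
R4=M[112]=25
R6=(-1)|25=-1
R7=112+4=116
R1=7+1=8
CMP R1, 11  (cmp 8,11)
JNZ L2: taken
R4=M[116]=21
R6=(-1)|21=-1
R7=116+4=120
R1=8+1=9
CMP R1, 11  (cmp 9,11)
JNZ L2: taken
R4=M[120]=15
R6=(-1)|15=-1
R7=120+4=124
R1=9+1=10
CMP R1, 11  (cmp 10,11)
JNZ L2: taken
R4=M[124]=18
R6=(-1)|18=-1
R7=124+4=128
R1=10+1=11
CMP R1, 11  (cmp 11,11)
JNZ L2: not taken
STORE R4, [108] → M[108]=18
halt.
Total executed instructions: 48.

48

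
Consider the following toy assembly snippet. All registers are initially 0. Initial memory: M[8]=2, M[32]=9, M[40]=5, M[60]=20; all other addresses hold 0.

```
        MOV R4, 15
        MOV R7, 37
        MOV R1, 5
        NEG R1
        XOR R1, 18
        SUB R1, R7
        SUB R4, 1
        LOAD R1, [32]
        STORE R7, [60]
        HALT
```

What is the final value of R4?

14

MOV R4, 15 → R4=15
MOV R7, 37 → R7=37
MOV R1, 5 → R1=5
NEG R1 → R1=-(5)=-5
XOR R1, 18 → R1=(-5)^18=-23
SUB R1, R7 → R1=(-23)-37=-60
SUB R4, 1 → R4=15-1=14
LOAD R1, [32] → R1=M[32]=9
STORE R7, [60] → M[60]=37
halt.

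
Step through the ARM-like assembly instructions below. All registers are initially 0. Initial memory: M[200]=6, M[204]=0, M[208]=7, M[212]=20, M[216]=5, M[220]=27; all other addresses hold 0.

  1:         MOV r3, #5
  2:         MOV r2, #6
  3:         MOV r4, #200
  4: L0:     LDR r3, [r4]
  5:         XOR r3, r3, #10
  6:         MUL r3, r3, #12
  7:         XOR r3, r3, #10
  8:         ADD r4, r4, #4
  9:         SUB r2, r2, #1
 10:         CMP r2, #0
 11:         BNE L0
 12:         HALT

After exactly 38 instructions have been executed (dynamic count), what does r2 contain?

2

MOV r3, #5 → r3=5
MOV r2, #6 → r2=6
MOV r4, #200 → r4=200
LDR r3, [r4] → r3=M[200]=6
XOR r3, r3, #10 → r3=6^10=12
MUL r3, r3, #12 → r3=12*12=144
XOR r3, r3, #10 → r3=144^10=154
ADD r4, r4, #4 → r4=200+4=204
SUB r2, r2, #1 → r2=6-1=5
CMP r2, #0  (cmp 5,0)
BNE L0: taken
LDR r3, [r4] → r3=M[204]=0
XOR r3, r3, #10 → r3=0^10=10
MUL r3, r3, #12 → r3=10*12=120
XOR r3, r3, #10 → r3=120^10=114
ADD r4, r4, #4 → r4=204+4=208
SUB r2, r2, #1 → r2=5-1=4
CMP r2, #0  (cmp 4,0)
BNE L0: taken
LDR r3, [r4] → r3=M[208]=7
XOR r3, r3, #10 → r3=7^10=13
MUL r3, r3, #12 → r3=13*12=156
XOR r3, r3, #10 → r3=156^10=150
ADD r4, r4, #4 → r4=208+4=212
SUB r2, r2, #1 → r2=4-1=3
CMP r2, #0  (cmp 3,0)
BNE L0: taken
LDR r3, [r4] → r3=M[212]=20
XOR r3, r3, #10 → r3=20^10=30
MUL r3, r3, #12 → r3=30*12=360
XOR r3, r3, #10 → r3=360^10=354
ADD r4, r4, #4 → r4=212+4=216
SUB r2, r2, #1 → r2=3-1=2
CMP r2, #0  (cmp 2,0)
BNE L0: taken
LDR r3, [r4] → r3=M[216]=5
XOR r3, r3, #10 → r3=5^10=15
MUL r3, r3, #12 → r3=15*12=180
After step 38: r2 = 2.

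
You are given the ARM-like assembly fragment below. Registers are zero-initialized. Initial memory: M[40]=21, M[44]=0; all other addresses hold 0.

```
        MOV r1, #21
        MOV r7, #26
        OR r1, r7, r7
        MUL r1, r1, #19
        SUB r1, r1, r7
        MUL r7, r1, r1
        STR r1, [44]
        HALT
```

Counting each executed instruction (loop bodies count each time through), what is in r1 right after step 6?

468

after MOV r1, #21: r1=21
after MOV r7, #26: r7=26
after OR r1, r7, r7: r1=26|26=26
after MUL r1, r1, #19: r1=26*19=494
after SUB r1, r1, r7: r1=494-26=468
after MUL r7, r1, r1: r7=468*468=219024
After step 6: r1 = 468.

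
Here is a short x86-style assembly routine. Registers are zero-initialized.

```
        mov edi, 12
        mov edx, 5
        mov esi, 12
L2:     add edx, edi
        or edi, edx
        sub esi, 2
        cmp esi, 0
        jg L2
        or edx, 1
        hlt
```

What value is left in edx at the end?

1003

after mov edi, 12: edi=12
after mov edx, 5: edx=5
after mov esi, 12: esi=12
after add edx, edi: edx=5+12=17
after or edi, edx: edi=12|17=29
after sub esi, 2: esi=12-2=10
cmp esi, 0  (cmp 10,0)
jg L2: taken
after add edx, edi: edx=17+29=46
after or edi, edx: edi=29|46=63
after sub esi, 2: esi=10-2=8
cmp esi, 0  (cmp 8,0)
jg L2: taken
after add edx, edi: edx=46+63=109
after or edi, edx: edi=63|109=127
after sub esi, 2: esi=8-2=6
cmp esi, 0  (cmp 6,0)
jg L2: taken
after add edx, edi: edx=109+127=236
after or edi, edx: edi=127|236=255
after sub esi, 2: esi=6-2=4
cmp esi, 0  (cmp 4,0)
jg L2: taken
after add edx, edi: edx=236+255=491
after or edi, edx: edi=255|491=511
after sub esi, 2: esi=4-2=2
cmp esi, 0  (cmp 2,0)
jg L2: taken
after add edx, edi: edx=491+511=1002
after or edi, edx: edi=511|1002=1023
after sub esi, 2: esi=2-2=0
cmp esi, 0  (cmp 0,0)
jg L2: not taken
after or edx, 1: edx=1002|1=1003
halt.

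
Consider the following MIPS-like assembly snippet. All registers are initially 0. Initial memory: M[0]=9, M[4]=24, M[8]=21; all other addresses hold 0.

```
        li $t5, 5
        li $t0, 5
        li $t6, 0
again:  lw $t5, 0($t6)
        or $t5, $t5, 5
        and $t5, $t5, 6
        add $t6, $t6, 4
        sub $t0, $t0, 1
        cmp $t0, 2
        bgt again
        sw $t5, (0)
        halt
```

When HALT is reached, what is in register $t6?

12

$t5=5
$t0=5
$t6=0
$t5=M[0]=9
$t5=9|5=13
$t5=13&6=4
$t6=0+4=4
$t0=5-1=4
cmp $t0, 2  (cmp 4,2)
bgt again: taken
$t5=M[4]=24
$t5=24|5=29
$t5=29&6=4
$t6=4+4=8
$t0=4-1=3
cmp $t0, 2  (cmp 3,2)
bgt again: taken
$t5=M[8]=21
$t5=21|5=21
$t5=21&6=4
$t6=8+4=12
$t0=3-1=2
cmp $t0, 2  (cmp 2,2)
bgt again: not taken
sw $t5, (0) → M[0]=4
halt.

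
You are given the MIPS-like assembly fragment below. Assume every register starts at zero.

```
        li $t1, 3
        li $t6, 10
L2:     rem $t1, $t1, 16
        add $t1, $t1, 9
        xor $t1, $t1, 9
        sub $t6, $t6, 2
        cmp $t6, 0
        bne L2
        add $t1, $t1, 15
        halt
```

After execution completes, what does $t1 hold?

after li $t1, 3: $t1=3
after li $t6, 10: $t6=10
after rem $t1, $t1, 16: $t1=3%16=3
after add $t1, $t1, 9: $t1=3+9=12
after xor $t1, $t1, 9: $t1=12^9=5
after sub $t6, $t6, 2: $t6=10-2=8
cmp $t6, 0  (cmp 8,0)
bne L2: taken
after rem $t1, $t1, 16: $t1=5%16=5
after add $t1, $t1, 9: $t1=5+9=14
after xor $t1, $t1, 9: $t1=14^9=7
after sub $t6, $t6, 2: $t6=8-2=6
cmp $t6, 0  (cmp 6,0)
bne L2: taken
after rem $t1, $t1, 16: $t1=7%16=7
after add $t1, $t1, 9: $t1=7+9=16
after xor $t1, $t1, 9: $t1=16^9=25
after sub $t6, $t6, 2: $t6=6-2=4
cmp $t6, 0  (cmp 4,0)
bne L2: taken
after rem $t1, $t1, 16: $t1=25%16=9
after add $t1, $t1, 9: $t1=9+9=18
after xor $t1, $t1, 9: $t1=18^9=27
after sub $t6, $t6, 2: $t6=4-2=2
cmp $t6, 0  (cmp 2,0)
bne L2: taken
after rem $t1, $t1, 16: $t1=27%16=11
after add $t1, $t1, 9: $t1=11+9=20
after xor $t1, $t1, 9: $t1=20^9=29
after sub $t6, $t6, 2: $t6=2-2=0
cmp $t6, 0  (cmp 0,0)
bne L2: not taken
after add $t1, $t1, 15: $t1=29+15=44
halt.

44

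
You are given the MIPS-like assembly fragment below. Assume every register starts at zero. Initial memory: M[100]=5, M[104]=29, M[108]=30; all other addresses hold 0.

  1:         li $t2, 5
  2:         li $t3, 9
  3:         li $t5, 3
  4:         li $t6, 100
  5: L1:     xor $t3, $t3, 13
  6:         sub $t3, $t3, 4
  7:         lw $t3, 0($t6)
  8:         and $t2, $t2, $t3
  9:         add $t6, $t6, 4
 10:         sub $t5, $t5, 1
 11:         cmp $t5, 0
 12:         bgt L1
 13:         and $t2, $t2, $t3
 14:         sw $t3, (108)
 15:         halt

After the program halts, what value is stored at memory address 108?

li $t2, 5 → $t2=5
li $t3, 9 → $t3=9
li $t5, 3 → $t5=3
li $t6, 100 → $t6=100
xor $t3, $t3, 13 → $t3=9^13=4
sub $t3, $t3, 4 → $t3=4-4=0
lw $t3, 0($t6) → $t3=M[100]=5
and $t2, $t2, $t3 → $t2=5&5=5
add $t6, $t6, 4 → $t6=100+4=104
sub $t5, $t5, 1 → $t5=3-1=2
cmp $t5, 0  (cmp 2,0)
bgt L1: taken
xor $t3, $t3, 13 → $t3=5^13=8
sub $t3, $t3, 4 → $t3=8-4=4
lw $t3, 0($t6) → $t3=M[104]=29
and $t2, $t2, $t3 → $t2=5&29=5
add $t6, $t6, 4 → $t6=104+4=108
sub $t5, $t5, 1 → $t5=2-1=1
cmp $t5, 0  (cmp 1,0)
bgt L1: taken
xor $t3, $t3, 13 → $t3=29^13=16
sub $t3, $t3, 4 → $t3=16-4=12
lw $t3, 0($t6) → $t3=M[108]=30
and $t2, $t2, $t3 → $t2=5&30=4
add $t6, $t6, 4 → $t6=108+4=112
sub $t5, $t5, 1 → $t5=1-1=0
cmp $t5, 0  (cmp 0,0)
bgt L1: not taken
and $t2, $t2, $t3 → $t2=4&30=4
sw $t3, (108) → M[108]=30
halt.

30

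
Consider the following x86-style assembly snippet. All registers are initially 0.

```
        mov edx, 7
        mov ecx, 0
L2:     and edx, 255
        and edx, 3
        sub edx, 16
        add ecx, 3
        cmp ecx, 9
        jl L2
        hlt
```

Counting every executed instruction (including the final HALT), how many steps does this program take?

after mov edx, 7: edx=7
after mov ecx, 0: ecx=0
after and edx, 255: edx=7&255=7
after and edx, 3: edx=7&3=3
after sub edx, 16: edx=3-16=-13
after add ecx, 3: ecx=0+3=3
cmp ecx, 9  (cmp 3,9)
jl L2: taken
after and edx, 255: edx=(-13)&255=243
after and edx, 3: edx=243&3=3
after sub edx, 16: edx=3-16=-13
after add ecx, 3: ecx=3+3=6
cmp ecx, 9  (cmp 6,9)
jl L2: taken
after and edx, 255: edx=(-13)&255=243
after and edx, 3: edx=243&3=3
after sub edx, 16: edx=3-16=-13
after add ecx, 3: ecx=6+3=9
cmp ecx, 9  (cmp 9,9)
jl L2: not taken
halt.
Total executed instructions: 21.

21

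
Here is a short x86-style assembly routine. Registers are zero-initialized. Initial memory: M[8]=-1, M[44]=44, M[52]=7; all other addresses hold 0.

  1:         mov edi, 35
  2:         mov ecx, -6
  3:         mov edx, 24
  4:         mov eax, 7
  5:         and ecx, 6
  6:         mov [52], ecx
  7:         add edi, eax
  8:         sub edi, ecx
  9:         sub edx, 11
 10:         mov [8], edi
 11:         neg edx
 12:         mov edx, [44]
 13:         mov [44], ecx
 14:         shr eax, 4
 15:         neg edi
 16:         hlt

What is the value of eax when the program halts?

edi=35
ecx=-6
edx=24
eax=7
ecx=(-6)&6=2
mov [52], ecx → M[52]=2
edi=35+7=42
edi=42-2=40
edx=24-11=13
mov [8], edi → M[8]=40
edx=-(13)=-13
edx=M[44]=44
mov [44], ecx → M[44]=2
eax=7>>4=0
edi=-(40)=-40
halt.

0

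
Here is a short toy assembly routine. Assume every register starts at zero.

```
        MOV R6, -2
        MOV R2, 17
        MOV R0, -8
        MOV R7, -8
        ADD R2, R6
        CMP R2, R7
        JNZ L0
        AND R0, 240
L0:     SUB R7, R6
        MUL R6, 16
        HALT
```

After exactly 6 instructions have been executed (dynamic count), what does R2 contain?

R6=-2
R2=17
R0=-8
R7=-8
R2=17+(-2)=15
CMP R2, R7  (cmp 15,-8)
After step 6: R2 = 15.

15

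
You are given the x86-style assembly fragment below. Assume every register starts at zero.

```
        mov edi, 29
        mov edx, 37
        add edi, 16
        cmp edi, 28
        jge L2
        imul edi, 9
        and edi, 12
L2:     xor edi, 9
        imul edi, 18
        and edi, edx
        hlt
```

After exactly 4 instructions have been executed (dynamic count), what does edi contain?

mov edi, 29 → edi=29
mov edx, 37 → edx=37
add edi, 16 → edi=29+16=45
cmp edi, 28  (cmp 45,28)
After step 4: edi = 45.

45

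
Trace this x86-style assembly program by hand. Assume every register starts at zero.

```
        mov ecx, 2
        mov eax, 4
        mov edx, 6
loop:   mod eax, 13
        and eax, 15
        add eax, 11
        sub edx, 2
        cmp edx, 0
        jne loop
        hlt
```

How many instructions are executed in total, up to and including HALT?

22

mov ecx, 2 → ecx=2
mov eax, 4 → eax=4
mov edx, 6 → edx=6
mod eax, 13 → eax=4%13=4
and eax, 15 → eax=4&15=4
add eax, 11 → eax=4+11=15
sub edx, 2 → edx=6-2=4
cmp edx, 0  (cmp 4,0)
jne loop: taken
mod eax, 13 → eax=15%13=2
and eax, 15 → eax=2&15=2
add eax, 11 → eax=2+11=13
sub edx, 2 → edx=4-2=2
cmp edx, 0  (cmp 2,0)
jne loop: taken
mod eax, 13 → eax=13%13=0
and eax, 15 → eax=0&15=0
add eax, 11 → eax=0+11=11
sub edx, 2 → edx=2-2=0
cmp edx, 0  (cmp 0,0)
jne loop: not taken
halt.
Total executed instructions: 22.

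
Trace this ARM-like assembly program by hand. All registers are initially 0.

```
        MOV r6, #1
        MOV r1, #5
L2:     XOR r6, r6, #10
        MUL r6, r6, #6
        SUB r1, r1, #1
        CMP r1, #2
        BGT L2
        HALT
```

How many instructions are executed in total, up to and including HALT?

MOV r6, #1 → r6=1
MOV r1, #5 → r1=5
XOR r6, r6, #10 → r6=1^10=11
MUL r6, r6, #6 → r6=11*6=66
SUB r1, r1, #1 → r1=5-1=4
CMP r1, #2  (cmp 4,2)
BGT L2: taken
XOR r6, r6, #10 → r6=66^10=72
MUL r6, r6, #6 → r6=72*6=432
SUB r1, r1, #1 → r1=4-1=3
CMP r1, #2  (cmp 3,2)
BGT L2: taken
XOR r6, r6, #10 → r6=432^10=442
MUL r6, r6, #6 → r6=442*6=2652
SUB r1, r1, #1 → r1=3-1=2
CMP r1, #2  (cmp 2,2)
BGT L2: not taken
halt.
Total executed instructions: 18.

18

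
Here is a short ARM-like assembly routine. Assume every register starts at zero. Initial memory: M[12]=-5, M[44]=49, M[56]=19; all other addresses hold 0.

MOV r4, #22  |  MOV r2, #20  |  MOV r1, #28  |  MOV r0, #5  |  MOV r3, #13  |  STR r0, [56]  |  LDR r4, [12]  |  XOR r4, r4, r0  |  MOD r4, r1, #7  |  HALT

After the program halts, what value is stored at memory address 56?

r4=22
r2=20
r1=28
r0=5
r3=13
STR r0, [56] → M[56]=5
r4=M[12]=-5
r4=(-5)^5=-2
r4=28%7=0
halt.

5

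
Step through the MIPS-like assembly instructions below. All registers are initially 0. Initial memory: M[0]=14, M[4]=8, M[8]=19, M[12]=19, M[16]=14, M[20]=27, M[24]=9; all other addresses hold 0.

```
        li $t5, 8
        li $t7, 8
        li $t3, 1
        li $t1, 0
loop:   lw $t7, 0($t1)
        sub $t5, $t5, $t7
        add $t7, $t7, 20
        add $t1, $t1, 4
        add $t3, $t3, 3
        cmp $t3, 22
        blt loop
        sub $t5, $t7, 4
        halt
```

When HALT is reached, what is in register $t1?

28

$t5=8
$t7=8
$t3=1
$t1=0
$t7=M[0]=14
$t5=8-14=-6
$t7=14+20=34
$t1=0+4=4
$t3=1+3=4
cmp $t3, 22  (cmp 4,22)
blt loop: taken
$t7=M[4]=8
$t5=(-6)-8=-14
$t7=8+20=28
$t1=4+4=8
$t3=4+3=7
cmp $t3, 22  (cmp 7,22)
blt loop: taken
$t7=M[8]=19
$t5=(-14)-19=-33
$t7=19+20=39
$t1=8+4=12
$t3=7+3=10
cmp $t3, 22  (cmp 10,22)
blt loop: taken
$t7=M[12]=19
$t5=(-33)-19=-52
$t7=19+20=39
$t1=12+4=16
$t3=10+3=13
cmp $t3, 22  (cmp 13,22)
blt loop: taken
$t7=M[16]=14
$t5=(-52)-14=-66
$t7=14+20=34
$t1=16+4=20
$t3=13+3=16
cmp $t3, 22  (cmp 16,22)
blt loop: taken
$t7=M[20]=27
$t5=(-66)-27=-93
$t7=27+20=47
$t1=20+4=24
$t3=16+3=19
cmp $t3, 22  (cmp 19,22)
blt loop: taken
$t7=M[24]=9
$t5=(-93)-9=-102
$t7=9+20=29
$t1=24+4=28
$t3=19+3=22
cmp $t3, 22  (cmp 22,22)
blt loop: not taken
$t5=29-4=25
halt.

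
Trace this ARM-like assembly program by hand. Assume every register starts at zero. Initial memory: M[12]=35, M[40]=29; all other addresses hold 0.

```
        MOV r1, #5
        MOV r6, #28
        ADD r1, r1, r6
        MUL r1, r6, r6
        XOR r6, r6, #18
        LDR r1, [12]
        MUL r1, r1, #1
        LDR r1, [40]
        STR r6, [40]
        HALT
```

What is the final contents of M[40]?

r1=5
r6=28
r1=5+28=33
r1=28*28=784
r6=28^18=14
r1=M[12]=35
r1=35*1=35
r1=M[40]=29
STR r6, [40] → M[40]=14
halt.

14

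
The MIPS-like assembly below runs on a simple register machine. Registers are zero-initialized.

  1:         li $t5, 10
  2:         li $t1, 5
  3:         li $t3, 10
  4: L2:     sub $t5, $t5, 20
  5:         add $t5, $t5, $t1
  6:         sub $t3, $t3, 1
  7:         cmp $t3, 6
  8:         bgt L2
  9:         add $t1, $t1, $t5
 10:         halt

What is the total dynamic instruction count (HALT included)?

25

$t5=10
$t1=5
$t3=10
$t5=10-20=-10
$t5=(-10)+5=-5
$t3=10-1=9
cmp $t3, 6  (cmp 9,6)
bgt L2: taken
$t5=(-5)-20=-25
$t5=(-25)+5=-20
$t3=9-1=8
cmp $t3, 6  (cmp 8,6)
bgt L2: taken
$t5=(-20)-20=-40
$t5=(-40)+5=-35
$t3=8-1=7
cmp $t3, 6  (cmp 7,6)
bgt L2: taken
$t5=(-35)-20=-55
$t5=(-55)+5=-50
$t3=7-1=6
cmp $t3, 6  (cmp 6,6)
bgt L2: not taken
$t1=5+(-50)=-45
halt.
Total executed instructions: 25.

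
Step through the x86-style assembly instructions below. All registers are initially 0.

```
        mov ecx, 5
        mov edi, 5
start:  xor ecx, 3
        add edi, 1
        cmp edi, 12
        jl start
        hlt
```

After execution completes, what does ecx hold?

ecx=5
edi=5
ecx=5^3=6
edi=5+1=6
cmp edi, 12  (cmp 6,12)
jl start: taken
ecx=6^3=5
edi=6+1=7
cmp edi, 12  (cmp 7,12)
jl start: taken
ecx=5^3=6
edi=7+1=8
cmp edi, 12  (cmp 8,12)
jl start: taken
ecx=6^3=5
edi=8+1=9
cmp edi, 12  (cmp 9,12)
jl start: taken
ecx=5^3=6
edi=9+1=10
cmp edi, 12  (cmp 10,12)
jl start: taken
ecx=6^3=5
edi=10+1=11
cmp edi, 12  (cmp 11,12)
jl start: taken
ecx=5^3=6
edi=11+1=12
cmp edi, 12  (cmp 12,12)
jl start: not taken
halt.

6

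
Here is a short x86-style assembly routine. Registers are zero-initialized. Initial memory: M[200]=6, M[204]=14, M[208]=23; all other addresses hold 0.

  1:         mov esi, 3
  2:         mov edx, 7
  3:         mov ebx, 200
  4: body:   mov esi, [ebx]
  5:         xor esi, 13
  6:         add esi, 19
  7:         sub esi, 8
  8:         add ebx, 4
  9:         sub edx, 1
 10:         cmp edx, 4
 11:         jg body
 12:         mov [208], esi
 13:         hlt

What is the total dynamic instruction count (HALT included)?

29

esi=3
edx=7
ebx=200
esi=M[200]=6
esi=6^13=11
esi=11+19=30
esi=30-8=22
ebx=200+4=204
edx=7-1=6
cmp edx, 4  (cmp 6,4)
jg body: taken
esi=M[204]=14
esi=14^13=3
esi=3+19=22
esi=22-8=14
ebx=204+4=208
edx=6-1=5
cmp edx, 4  (cmp 5,4)
jg body: taken
esi=M[208]=23
esi=23^13=26
esi=26+19=45
esi=45-8=37
ebx=208+4=212
edx=5-1=4
cmp edx, 4  (cmp 4,4)
jg body: not taken
mov [208], esi → M[208]=37
halt.
Total executed instructions: 29.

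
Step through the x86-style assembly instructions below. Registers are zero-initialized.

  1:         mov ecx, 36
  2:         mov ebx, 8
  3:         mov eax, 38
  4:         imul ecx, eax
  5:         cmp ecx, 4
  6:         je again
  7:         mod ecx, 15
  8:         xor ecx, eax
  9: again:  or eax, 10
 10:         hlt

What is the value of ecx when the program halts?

37

after mov ecx, 36: ecx=36
after mov ebx, 8: ebx=8
after mov eax, 38: eax=38
after imul ecx, eax: ecx=36*38=1368
cmp ecx, 4  (cmp 1368,4)
je again: not taken
after mod ecx, 15: ecx=1368%15=3
after xor ecx, eax: ecx=3^38=37
after or eax, 10: eax=38|10=46
halt.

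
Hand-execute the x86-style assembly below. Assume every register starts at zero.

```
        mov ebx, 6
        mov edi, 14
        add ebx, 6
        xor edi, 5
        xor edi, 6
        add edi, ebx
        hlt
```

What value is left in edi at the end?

mov ebx, 6 → ebx=6
mov edi, 14 → edi=14
add ebx, 6 → ebx=6+6=12
xor edi, 5 → edi=14^5=11
xor edi, 6 → edi=11^6=13
add edi, ebx → edi=13+12=25
halt.

25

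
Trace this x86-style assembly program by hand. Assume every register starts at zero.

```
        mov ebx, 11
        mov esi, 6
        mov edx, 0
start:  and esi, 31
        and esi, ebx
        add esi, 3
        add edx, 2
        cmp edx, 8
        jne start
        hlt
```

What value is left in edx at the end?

ebx=11
esi=6
edx=0
esi=6&31=6
esi=6&11=2
esi=2+3=5
edx=0+2=2
cmp edx, 8  (cmp 2,8)
jne start: taken
esi=5&31=5
esi=5&11=1
esi=1+3=4
edx=2+2=4
cmp edx, 8  (cmp 4,8)
jne start: taken
esi=4&31=4
esi=4&11=0
esi=0+3=3
edx=4+2=6
cmp edx, 8  (cmp 6,8)
jne start: taken
esi=3&31=3
esi=3&11=3
esi=3+3=6
edx=6+2=8
cmp edx, 8  (cmp 8,8)
jne start: not taken
halt.

8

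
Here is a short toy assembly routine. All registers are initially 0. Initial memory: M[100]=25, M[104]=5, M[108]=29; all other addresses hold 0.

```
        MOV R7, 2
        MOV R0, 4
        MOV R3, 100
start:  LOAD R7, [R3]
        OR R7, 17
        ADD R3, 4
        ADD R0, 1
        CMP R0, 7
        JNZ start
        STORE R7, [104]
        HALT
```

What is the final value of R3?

112

R7=2
R0=4
R3=100
R7=M[100]=25
R7=25|17=25
R3=100+4=104
R0=4+1=5
CMP R0, 7  (cmp 5,7)
JNZ start: taken
R7=M[104]=5
R7=5|17=21
R3=104+4=108
R0=5+1=6
CMP R0, 7  (cmp 6,7)
JNZ start: taken
R7=M[108]=29
R7=29|17=29
R3=108+4=112
R0=6+1=7
CMP R0, 7  (cmp 7,7)
JNZ start: not taken
STORE R7, [104] → M[104]=29
halt.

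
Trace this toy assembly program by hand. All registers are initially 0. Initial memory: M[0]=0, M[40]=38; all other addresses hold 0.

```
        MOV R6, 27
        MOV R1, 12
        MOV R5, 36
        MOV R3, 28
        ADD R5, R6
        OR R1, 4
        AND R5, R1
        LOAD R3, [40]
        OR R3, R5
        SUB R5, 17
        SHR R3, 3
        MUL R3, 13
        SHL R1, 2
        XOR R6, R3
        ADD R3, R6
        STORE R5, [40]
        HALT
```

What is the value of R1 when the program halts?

R6=27
R1=12
R5=36
R3=28
R5=36+27=63
R1=12|4=12
R5=63&12=12
R3=M[40]=38
R3=38|12=46
R5=12-17=-5
R3=46>>3=5
R3=5*13=65
R1=12<<2=48
R6=27^65=90
R3=65+90=155
STORE R5, [40] → M[40]=-5
halt.

48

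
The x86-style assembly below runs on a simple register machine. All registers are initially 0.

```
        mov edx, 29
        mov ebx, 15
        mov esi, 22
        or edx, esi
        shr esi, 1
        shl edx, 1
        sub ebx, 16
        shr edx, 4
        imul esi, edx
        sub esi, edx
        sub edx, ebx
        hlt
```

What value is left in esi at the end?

mov edx, 29 → edx=29
mov ebx, 15 → ebx=15
mov esi, 22 → esi=22
or edx, esi → edx=29|22=31
shr esi, 1 → esi=22>>1=11
shl edx, 1 → edx=31<<1=62
sub ebx, 16 → ebx=15-16=-1
shr edx, 4 → edx=62>>4=3
imul esi, edx → esi=11*3=33
sub esi, edx → esi=33-3=30
sub edx, ebx → edx=3-(-1)=4
halt.

30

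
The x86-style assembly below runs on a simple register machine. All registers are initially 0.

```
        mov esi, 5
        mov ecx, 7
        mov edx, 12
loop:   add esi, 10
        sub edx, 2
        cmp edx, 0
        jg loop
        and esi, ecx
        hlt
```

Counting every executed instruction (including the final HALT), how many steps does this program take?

esi=5
ecx=7
edx=12
esi=5+10=15
edx=12-2=10
cmp edx, 0  (cmp 10,0)
jg loop: taken
esi=15+10=25
edx=10-2=8
cmp edx, 0  (cmp 8,0)
jg loop: taken
esi=25+10=35
edx=8-2=6
cmp edx, 0  (cmp 6,0)
jg loop: taken
esi=35+10=45
edx=6-2=4
cmp edx, 0  (cmp 4,0)
jg loop: taken
esi=45+10=55
edx=4-2=2
cmp edx, 0  (cmp 2,0)
jg loop: taken
esi=55+10=65
edx=2-2=0
cmp edx, 0  (cmp 0,0)
jg loop: not taken
esi=65&7=1
halt.
Total executed instructions: 29.

29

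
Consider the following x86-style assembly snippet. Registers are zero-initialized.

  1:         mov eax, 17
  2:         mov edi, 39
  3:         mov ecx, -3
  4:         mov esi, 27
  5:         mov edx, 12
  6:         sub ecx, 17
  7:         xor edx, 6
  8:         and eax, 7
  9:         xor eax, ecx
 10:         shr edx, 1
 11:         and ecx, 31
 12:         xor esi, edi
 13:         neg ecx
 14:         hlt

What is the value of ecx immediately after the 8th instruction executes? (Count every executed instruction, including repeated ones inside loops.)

after mov eax, 17: eax=17
after mov edi, 39: edi=39
after mov ecx, -3: ecx=-3
after mov esi, 27: esi=27
after mov edx, 12: edx=12
after sub ecx, 17: ecx=(-3)-17=-20
after xor edx, 6: edx=12^6=10
after and eax, 7: eax=17&7=1
After step 8: ecx = -20.

-20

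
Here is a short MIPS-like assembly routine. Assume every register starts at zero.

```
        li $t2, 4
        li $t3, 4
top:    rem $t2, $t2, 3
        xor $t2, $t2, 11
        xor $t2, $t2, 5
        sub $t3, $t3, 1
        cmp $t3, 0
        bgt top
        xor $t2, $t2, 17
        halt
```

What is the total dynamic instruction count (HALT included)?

li $t2, 4 → $t2=4
li $t3, 4 → $t3=4
rem $t2, $t2, 3 → $t2=4%3=1
xor $t2, $t2, 11 → $t2=1^11=10
xor $t2, $t2, 5 → $t2=10^5=15
sub $t3, $t3, 1 → $t3=4-1=3
cmp $t3, 0  (cmp 3,0)
bgt top: taken
rem $t2, $t2, 3 → $t2=15%3=0
xor $t2, $t2, 11 → $t2=0^11=11
xor $t2, $t2, 5 → $t2=11^5=14
sub $t3, $t3, 1 → $t3=3-1=2
cmp $t3, 0  (cmp 2,0)
bgt top: taken
rem $t2, $t2, 3 → $t2=14%3=2
xor $t2, $t2, 11 → $t2=2^11=9
xor $t2, $t2, 5 → $t2=9^5=12
sub $t3, $t3, 1 → $t3=2-1=1
cmp $t3, 0  (cmp 1,0)
bgt top: taken
rem $t2, $t2, 3 → $t2=12%3=0
xor $t2, $t2, 11 → $t2=0^11=11
xor $t2, $t2, 5 → $t2=11^5=14
sub $t3, $t3, 1 → $t3=1-1=0
cmp $t3, 0  (cmp 0,0)
bgt top: not taken
xor $t2, $t2, 17 → $t2=14^17=31
halt.
Total executed instructions: 28.

28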